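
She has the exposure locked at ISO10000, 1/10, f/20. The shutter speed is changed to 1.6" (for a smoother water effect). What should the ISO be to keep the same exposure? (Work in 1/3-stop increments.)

Shutter speed: 1/10 → 1/8 → 1/6 → 1/5 → 1/4 → 0.3 → 0.4 → 0.5 → 0.6 → 0.8 → 1 → 1.3 → 1.6 — 4 stops slower (brighter).
Need 4 stops darker from the ISO: 10000 → 8000 → 6400 → 5000 → 4000 → 3200 → 2500 → 2000 → 1600 → 1250 → 1000 → 800 → 640.

ISO 640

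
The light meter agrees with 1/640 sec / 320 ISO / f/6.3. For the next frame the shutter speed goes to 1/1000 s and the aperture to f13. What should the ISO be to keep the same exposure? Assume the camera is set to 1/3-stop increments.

Shutter speed: 1/640 → 1/800 → 1/1000 — 2/3 stop faster (darker).
Aperture: f/6.3 → f/7.1 → f/8 → f/9 → f/10 → f/11 → f/13 — 2 stops stopped down (darker).
Net change so far: 2 2/3 stops darker. Offset with the ISO: 320 → 400 → 500 → 640 → 800 → 1000 → 1250 → 1600 → 2000.

ISO 2000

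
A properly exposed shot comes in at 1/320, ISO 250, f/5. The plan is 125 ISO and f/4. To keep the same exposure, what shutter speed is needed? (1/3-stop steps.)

1/250s

ISO: 250 → 200 → 160 → 125 — 1 stop lower (darker).
Aperture: f/5 → f/4.5 → f/4 — 2/3 stop larger aperture (brighter).
Net change so far: 1/3 stop darker. Offset with the shutter speed: 1/320 → 1/250.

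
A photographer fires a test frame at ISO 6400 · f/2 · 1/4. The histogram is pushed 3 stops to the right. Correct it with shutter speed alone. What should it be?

1/30s

Overexposed by 3 stops → need 3 stops darker.
Shutter speed: 1/4 → 1/8 → 1/15 → 1/30.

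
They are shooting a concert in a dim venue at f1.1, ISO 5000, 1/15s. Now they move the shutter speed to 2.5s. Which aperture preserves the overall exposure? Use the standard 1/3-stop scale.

f/7.1

Shutter speed: 1/15 → 1/13 → 1/10 → 1/8 → 1/6 → 1/5 → 1/4 → 0.3 → 0.4 → 0.5 → 0.6 → 0.8 → 1 → 1.3 → 1.6 → 2 → 2.5 — 5 1/3 stops slower (brighter).
Need 5 1/3 stops darker from the aperture: f/1.1 → f/1.2 → f/1.4 → f/1.6 → f/1.8 → f/2 → f/2.2 → f/2.5 → f/2.8 → f/3.2 → f/3.5 → f/4 → f/4.5 → f/5 → f/5.6 → f/6.3 → f/7.1.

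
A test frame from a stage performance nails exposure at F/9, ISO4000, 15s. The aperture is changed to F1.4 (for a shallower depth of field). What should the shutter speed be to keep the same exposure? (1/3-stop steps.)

0.4 s

Aperture: f/9 → f/8 → f/7.1 → f/6.3 → f/5.6 → f/5 → f/4.5 → f/4 → f/3.5 → f/3.2 → f/2.8 → f/2.5 → f/2.2 → f/2 → f/1.8 → f/1.6 → f/1.4 — 5 1/3 stops wider (brighter).
Need 5 1/3 stops darker from the shutter speed: 15 → 13 → 10 → 8 → 6 → 5 → 4 → 3.2 → 2.5 → 2 → 1.6 → 1.3 → 1 → 0.8 → 0.6 → 0.5 → 0.4.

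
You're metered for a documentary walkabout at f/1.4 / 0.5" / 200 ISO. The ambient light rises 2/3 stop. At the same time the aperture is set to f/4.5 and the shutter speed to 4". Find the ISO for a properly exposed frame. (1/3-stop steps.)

ISO 160

Scene light: 2/3 stop brighter.
Aperture: f/1.4 → f/1.6 → f/1.8 → f/2 → f/2.2 → f/2.5 → f/2.8 → f/3.2 → f/3.5 → f/4 → f/4.5 — 3 1/3 stops narrower (darker).
Shutter speed: 0.5 → 0.6 → 0.8 → 1 → 1.3 → 1.6 → 2 → 2.5 → 3.2 → 4 — 3 stops slower (brighter).
Net so far: 1/3 stop brighter. ISO: 200 → 160.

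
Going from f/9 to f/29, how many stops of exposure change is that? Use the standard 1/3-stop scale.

3 1/3 stops

f/9 → f/10 → f/11 → f/13 → f/14 → f/16 → f/18 → f/20 → f/22 → f/25 → f/29 — count the steps: 10 third-stops = 3 1/3 stops.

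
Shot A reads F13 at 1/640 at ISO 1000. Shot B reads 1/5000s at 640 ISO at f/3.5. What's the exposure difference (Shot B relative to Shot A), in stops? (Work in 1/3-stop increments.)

Aperture: f/13 → f/11 → f/10 → f/9 → f/8 → f/7.1 → f/6.3 → f/5.6 → f/5 → f/4.5 → f/4 → f/3.5 — 3 2/3 stops opened up (brighter).
Shutter speed: 1/640 → 1/800 → 1/1000 → 1/1250 → 1/1600 → 1/2000 → 1/2500 → 1/3200 → 1/4000 → 1/5000 — 3 stops shorter (darker).
ISO: 1000 → 800 → 640 — 2/3 stop dropped (darker).
Net: +3 2/3 −3 −2/3 = 0 stops.

same exposure (0 stops)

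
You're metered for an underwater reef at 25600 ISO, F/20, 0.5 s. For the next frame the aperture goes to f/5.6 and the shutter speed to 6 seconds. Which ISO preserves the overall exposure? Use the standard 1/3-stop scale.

ISO 160

Aperture: f/20 → f/18 → f/16 → f/14 → f/13 → f/11 → f/10 → f/9 → f/8 → f/7.1 → f/6.3 → f/5.6 — 3 2/3 stops wider (brighter).
Shutter speed: 0.5 → 0.6 → 0.8 → 1 → 1.3 → 1.6 → 2 → 2.5 → 3.2 → 4 → 5 → 6 — 3 2/3 stops longer (brighter).
Net change so far: 7 1/3 stops brighter. Offset with the ISO: 25600 → 20000 → 16000 → 12800 → 10000 → 8000 → 6400 → 5000 → 4000 → 3200 → 2500 → 2000 → 1600 → 1250 → 1000 → 800 → 640 → 500 → 400 → 320 → 250 → 200 → 160.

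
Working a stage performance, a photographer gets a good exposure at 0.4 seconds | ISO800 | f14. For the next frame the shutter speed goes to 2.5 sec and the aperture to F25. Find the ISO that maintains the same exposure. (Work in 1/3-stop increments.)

ISO 400

Shutter speed: 0.4 → 0.5 → 0.6 → 0.8 → 1 → 1.3 → 1.6 → 2 → 2.5 — 2 2/3 stops longer (brighter).
Aperture: f/14 → f/16 → f/18 → f/20 → f/22 → f/25 — 1 2/3 stops narrower (darker).
Net change so far: 1 stop brighter. Offset with the ISO: 800 → 640 → 500 → 400.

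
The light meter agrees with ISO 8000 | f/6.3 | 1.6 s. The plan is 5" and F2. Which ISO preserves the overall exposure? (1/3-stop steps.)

Shutter speed: 1.6 → 2 → 2.5 → 3.2 → 4 → 5 — 1 2/3 stops longer (brighter).
Aperture: f/6.3 → f/5.6 → f/5 → f/4.5 → f/4 → f/3.5 → f/3.2 → f/2.8 → f/2.5 → f/2.2 → f/2 — 3 1/3 stops opened up (brighter).
Net change so far: 5 stops brighter. Offset with the ISO: 8000 → 6400 → 5000 → 4000 → 3200 → 2500 → 2000 → 1600 → 1250 → 1000 → 800 → 640 → 500 → 400 → 320 → 250.

ISO 250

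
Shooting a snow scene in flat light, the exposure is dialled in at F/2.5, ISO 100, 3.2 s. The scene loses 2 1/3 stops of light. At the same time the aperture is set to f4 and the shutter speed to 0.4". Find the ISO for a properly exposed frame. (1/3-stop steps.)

ISO 10000

Scene light: 2 1/3 stops darker.
Aperture: f/2.5 → f/2.8 → f/3.2 → f/3.5 → f/4 — 1 1/3 stops stopped down (darker).
Shutter speed: 3.2 → 2.5 → 2 → 1.6 → 1.3 → 1 → 0.8 → 0.6 → 0.5 → 0.4 — 3 stops faster (darker).
Net so far: 6 2/3 stops darker. ISO: 100 → 125 → 160 → 200 → 250 → 320 → 400 → 500 → 640 → 800 → 1000 → 1250 → 1600 → 2000 → 2500 → 3200 → 4000 → 5000 → 6400 → 8000 → 10000.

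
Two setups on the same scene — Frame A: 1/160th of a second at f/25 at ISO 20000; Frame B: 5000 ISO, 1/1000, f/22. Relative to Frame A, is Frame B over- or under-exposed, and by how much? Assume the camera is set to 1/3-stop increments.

Aperture: f/25 → f/22 — 1/3 stop larger aperture (brighter).
Shutter speed: 1/160 → 1/200 → 1/250 → 1/320 → 1/400 → 1/500 → 1/640 → 1/800 → 1/1000 — 2 2/3 stops faster (darker).
ISO: 20000 → 16000 → 12800 → 10000 → 8000 → 6400 → 5000 — 2 stops lower (darker).
Net: +1/3 −2 2/3 −2 = −4 1/3 stops.

4 1/3 stops darker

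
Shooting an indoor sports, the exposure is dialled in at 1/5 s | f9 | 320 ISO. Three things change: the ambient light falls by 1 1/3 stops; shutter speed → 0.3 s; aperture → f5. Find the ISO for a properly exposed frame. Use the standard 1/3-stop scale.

ISO 160

Scene light: 1 1/3 stops darker.
Shutter speed: 1/5 → 1/4 → 0.3 — 2/3 stop slower (brighter).
Aperture: f/9 → f/8 → f/7.1 → f/6.3 → f/5.6 → f/5 — 1 2/3 stops wider (brighter).
Net so far: 1 stop brighter. ISO: 320 → 250 → 200 → 160.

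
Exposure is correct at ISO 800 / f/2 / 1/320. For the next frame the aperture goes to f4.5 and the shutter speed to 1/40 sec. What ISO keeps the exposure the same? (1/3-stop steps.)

ISO 500

Aperture: f/2 → f/2.2 → f/2.5 → f/2.8 → f/3.2 → f/3.5 → f/4 → f/4.5 — 2 1/3 stops smaller aperture (darker).
Shutter speed: 1/320 → 1/250 → 1/200 → 1/160 → 1/125 → 1/100 → 1/80 → 1/60 → 1/50 → 1/40 — 3 stops slower (brighter).
Net change so far: 2/3 stop brighter. Offset with the ISO: 800 → 640 → 500.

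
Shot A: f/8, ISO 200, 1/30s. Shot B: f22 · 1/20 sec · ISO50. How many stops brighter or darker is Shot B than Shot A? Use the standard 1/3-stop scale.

4 1/3 stops darker

Aperture: f/8 → f/9 → f/10 → f/11 → f/13 → f/14 → f/16 → f/18 → f/20 → f/22 — 3 stops narrower (darker).
Shutter speed: 1/30 → 1/25 → 1/20 — 2/3 stop slower (brighter).
ISO: 200 → 160 → 125 → 100 → 80 → 64 → 50 — 2 stops dropped (darker).
Net: −3 +2/3 −2 = −4 1/3 stops.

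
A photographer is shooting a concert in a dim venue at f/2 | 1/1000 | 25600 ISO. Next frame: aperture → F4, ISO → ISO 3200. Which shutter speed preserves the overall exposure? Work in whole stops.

1/30s

Aperture: f/2 → f/2.8 → f/4 — 2 stops stopped down (darker).
ISO: 25600 → 12800 → 6400 → 3200 — 3 stops dropped (darker).
Net change so far: 5 stops darker. Offset with the shutter speed: 1/1000 → 1/500 → 1/250 → 1/125 → 1/60 → 1/30.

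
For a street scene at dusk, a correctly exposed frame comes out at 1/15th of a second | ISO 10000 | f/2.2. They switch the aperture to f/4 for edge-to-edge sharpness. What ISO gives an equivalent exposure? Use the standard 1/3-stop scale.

Aperture: f/2.2 → f/2.5 → f/2.8 → f/3.2 → f/3.5 → f/4 — 1 2/3 stops narrower (darker).
Need 1 2/3 stops brighter from the ISO: 10000 → 12800 → 16000 → 20000 → 25600 → 32000.

ISO 32000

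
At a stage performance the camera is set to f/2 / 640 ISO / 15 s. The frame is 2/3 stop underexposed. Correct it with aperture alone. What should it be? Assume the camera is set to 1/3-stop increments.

Underexposed by 2/3 stop → need 2/3 stop brighter.
Aperture: f/2 → f/1.8 → f/1.6.

f/1.6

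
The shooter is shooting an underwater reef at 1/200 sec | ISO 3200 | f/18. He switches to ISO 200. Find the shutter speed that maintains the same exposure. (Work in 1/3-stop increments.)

ISO: 3200 → 2500 → 2000 → 1600 → 1250 → 1000 → 800 → 640 → 500 → 400 → 320 → 250 → 200 — 4 stops dropped (darker).
Need 4 stops brighter from the shutter speed: 1/200 → 1/160 → 1/125 → 1/100 → 1/80 → 1/60 → 1/50 → 1/40 → 1/30 → 1/25 → 1/20 → 1/15 → 1/13.

1/13s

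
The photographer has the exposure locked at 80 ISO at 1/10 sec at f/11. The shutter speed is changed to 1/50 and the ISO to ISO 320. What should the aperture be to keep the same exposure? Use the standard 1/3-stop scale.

Shutter speed: 1/10 → 1/13 → 1/15 → 1/20 → 1/25 → 1/30 → 1/40 → 1/50 — 2 1/3 stops shorter (darker).
ISO: 80 → 100 → 125 → 160 → 200 → 250 → 320 — 2 stops raised (brighter).
Net change so far: 1/3 stop darker. Offset with the aperture: f/11 → f/10.

f/10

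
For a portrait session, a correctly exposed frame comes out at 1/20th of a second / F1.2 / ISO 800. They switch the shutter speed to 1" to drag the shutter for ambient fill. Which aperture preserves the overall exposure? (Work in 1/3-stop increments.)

Shutter speed: 1/20 → 1/15 → 1/13 → 1/10 → 1/8 → 1/6 → 1/5 → 1/4 → 0.3 → 0.4 → 0.5 → 0.6 → 0.8 → 1 — 4 1/3 stops slower (brighter).
Need 4 1/3 stops darker from the aperture: f/1.2 → f/1.4 → f/1.6 → f/1.8 → f/2 → f/2.2 → f/2.5 → f/2.8 → f/3.2 → f/3.5 → f/4 → f/4.5 → f/5 → f/5.6.

f/5.6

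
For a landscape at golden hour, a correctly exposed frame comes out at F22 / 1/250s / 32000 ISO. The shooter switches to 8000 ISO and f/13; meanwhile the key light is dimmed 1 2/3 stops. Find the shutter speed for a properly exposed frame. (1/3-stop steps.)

1/60s

Scene light: 1 2/3 stops darker.
ISO: 32000 → 25600 → 20000 → 16000 → 12800 → 10000 → 8000 — 2 stops dropped (darker).
Aperture: f/22 → f/20 → f/18 → f/16 → f/14 → f/13 — 1 2/3 stops opened up (brighter).
Net so far: 2 stops darker. Shutter speed: 1/250 → 1/200 → 1/160 → 1/125 → 1/100 → 1/80 → 1/60.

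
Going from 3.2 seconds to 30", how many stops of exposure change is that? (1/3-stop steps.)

3 1/3 stops

3.2 → 4 → 5 → 6 → 8 → 10 → 13 → 15 → 20 → 25 → 30 — count the steps: 10 third-stops = 3 1/3 stops.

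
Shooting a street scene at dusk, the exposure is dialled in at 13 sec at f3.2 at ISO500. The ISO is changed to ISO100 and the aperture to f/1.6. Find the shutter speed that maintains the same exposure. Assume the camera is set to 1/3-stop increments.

ISO: 500 → 400 → 320 → 250 → 200 → 160 → 125 → 100 — 2 1/3 stops lower (darker).
Aperture: f/3.2 → f/2.8 → f/2.5 → f/2.2 → f/2 → f/1.8 → f/1.6 — 2 stops larger aperture (brighter).
Net change so far: 1/3 stop darker. Offset with the shutter speed: 13 → 15.

15 s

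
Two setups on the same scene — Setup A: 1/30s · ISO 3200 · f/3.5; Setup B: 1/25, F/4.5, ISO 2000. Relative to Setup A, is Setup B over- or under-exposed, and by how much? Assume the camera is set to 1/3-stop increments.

1 stop darker

Aperture: f/3.5 → f/4 → f/4.5 — 2/3 stop stopped down (darker).
Shutter speed: 1/30 → 1/25 — 1/3 stop longer (brighter).
ISO: 3200 → 2500 → 2000 — 2/3 stop lower (darker).
Net: −2/3 +1/3 −2/3 = −1 stop.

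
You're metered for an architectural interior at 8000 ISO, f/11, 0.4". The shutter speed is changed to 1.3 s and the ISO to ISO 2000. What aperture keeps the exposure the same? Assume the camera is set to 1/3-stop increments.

f/10

Shutter speed: 0.4 → 0.5 → 0.6 → 0.8 → 1 → 1.3 — 1 2/3 stops slower (brighter).
ISO: 8000 → 6400 → 5000 → 4000 → 3200 → 2500 → 2000 — 2 stops dropped (darker).
Net change so far: 1/3 stop darker. Offset with the aperture: f/11 → f/10.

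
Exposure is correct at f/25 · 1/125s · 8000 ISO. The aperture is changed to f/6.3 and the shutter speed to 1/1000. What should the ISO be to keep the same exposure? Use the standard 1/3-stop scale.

Aperture: f/25 → f/22 → f/20 → f/18 → f/16 → f/14 → f/13 → f/11 → f/10 → f/9 → f/8 → f/7.1 → f/6.3 — 4 stops wider (brighter).
Shutter speed: 1/125 → 1/160 → 1/200 → 1/250 → 1/320 → 1/400 → 1/500 → 1/640 → 1/800 → 1/1000 — 3 stops faster (darker).
Net change so far: 1 stop brighter. Offset with the ISO: 8000 → 6400 → 5000 → 4000.

ISO 4000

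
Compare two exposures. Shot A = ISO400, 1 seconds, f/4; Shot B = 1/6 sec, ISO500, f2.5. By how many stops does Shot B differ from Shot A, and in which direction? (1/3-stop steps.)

1 stop darker

Aperture: f/4 → f/3.5 → f/3.2 → f/2.8 → f/2.5 — 1 1/3 stops wider (brighter).
Shutter speed: 1 → 0.8 → 0.6 → 0.5 → 0.4 → 0.3 → 1/4 → 1/5 → 1/6 — 2 2/3 stops shorter (darker).
ISO: 400 → 500 — 1/3 stop raised (brighter).
Net: +1 1/3 −2 2/3 +1/3 = −1 stop.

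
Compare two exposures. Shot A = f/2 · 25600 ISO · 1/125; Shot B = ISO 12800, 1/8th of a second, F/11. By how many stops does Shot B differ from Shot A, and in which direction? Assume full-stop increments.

Aperture: f/2 → f/2.8 → f/4 → f/5.6 → f/8 → f/11 — 5 stops smaller aperture (darker).
Shutter speed: 1/125 → 1/60 → 1/30 → 1/15 → 1/8 — 4 stops slower (brighter).
ISO: 25600 → 12800 — 1 stop lower (darker).
Net: −5 +4 −1 = −2 stops.

2 stops darker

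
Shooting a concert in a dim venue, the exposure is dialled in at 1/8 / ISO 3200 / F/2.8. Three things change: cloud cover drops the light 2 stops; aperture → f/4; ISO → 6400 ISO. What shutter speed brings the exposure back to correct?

1/2s

Scene light: 2 stops darker.
Aperture: f/2.8 → f/4 — 1 stop smaller aperture (darker).
ISO: 3200 → 6400 — 1 stop higher (brighter).
Net so far: 2 stops darker. Shutter speed: 1/8 → 1/4 → 1/2.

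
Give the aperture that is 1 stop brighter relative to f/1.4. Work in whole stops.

f/1.0

Aperture: f/1.4 → f/1.0 — 1 stop wider (brighter).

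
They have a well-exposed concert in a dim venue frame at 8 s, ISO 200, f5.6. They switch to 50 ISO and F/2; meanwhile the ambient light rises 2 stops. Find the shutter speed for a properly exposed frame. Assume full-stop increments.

Scene light: 2 stops brighter.
ISO: 200 → 100 → 50 — 2 stops dropped (darker).
Aperture: f/5.6 → f/4 → f/2.8 → f/2 — 3 stops wider (brighter).
Net so far: 3 stops brighter. Shutter speed: 8 → 4 → 2 → 1.

1 s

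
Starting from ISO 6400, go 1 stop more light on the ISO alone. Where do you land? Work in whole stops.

ISO: 6400 → 12800 — 1 stop raised (brighter).

ISO 12800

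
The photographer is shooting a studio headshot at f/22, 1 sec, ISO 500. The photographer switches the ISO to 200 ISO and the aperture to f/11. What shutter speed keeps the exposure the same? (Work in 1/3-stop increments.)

0.6 s

ISO: 500 → 400 → 320 → 250 → 200 — 1 1/3 stops dropped (darker).
Aperture: f/22 → f/20 → f/18 → f/16 → f/14 → f/13 → f/11 — 2 stops opened up (brighter).
Net change so far: 2/3 stop brighter. Offset with the shutter speed: 1 → 0.8 → 0.6.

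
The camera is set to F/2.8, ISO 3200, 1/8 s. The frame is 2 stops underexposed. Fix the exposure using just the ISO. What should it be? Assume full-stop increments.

ISO 12800

Underexposed by 2 stops → need 2 stops brighter.
ISO: 3200 → 6400 → 12800.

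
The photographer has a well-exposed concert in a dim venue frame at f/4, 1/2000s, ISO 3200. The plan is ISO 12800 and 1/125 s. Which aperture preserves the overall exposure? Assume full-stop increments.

f/32

ISO: 3200 → 6400 → 12800 — 2 stops raised (brighter).
Shutter speed: 1/2000 → 1/1000 → 1/500 → 1/250 → 1/125 — 4 stops slower (brighter).
Net change so far: 6 stops brighter. Offset with the aperture: f/4 → f/5.6 → f/8 → f/11 → f/16 → f/22 → f/32.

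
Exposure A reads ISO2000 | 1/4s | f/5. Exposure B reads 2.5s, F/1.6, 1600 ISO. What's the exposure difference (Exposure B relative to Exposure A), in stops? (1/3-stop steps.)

6 1/3 stops brighter

Aperture: f/5 → f/4.5 → f/4 → f/3.5 → f/3.2 → f/2.8 → f/2.5 → f/2.2 → f/2 → f/1.8 → f/1.6 — 3 1/3 stops wider (brighter).
Shutter speed: 1/4 → 0.3 → 0.4 → 0.5 → 0.6 → 0.8 → 1 → 1.3 → 1.6 → 2 → 2.5 — 3 1/3 stops longer (brighter).
ISO: 2000 → 1600 — 1/3 stop dropped (darker).
Net: +3 1/3 +3 1/3 −1/3 = +6 1/3 stops.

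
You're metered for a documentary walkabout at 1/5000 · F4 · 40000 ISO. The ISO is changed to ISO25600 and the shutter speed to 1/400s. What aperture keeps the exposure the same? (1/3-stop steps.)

f/11

ISO: 40000 → 32000 → 25600 — 2/3 stop lower (darker).
Shutter speed: 1/5000 → 1/4000 → 1/3200 → 1/2500 → 1/2000 → 1/1600 → 1/1250 → 1/1000 → 1/800 → 1/640 → 1/500 → 1/400 — 3 2/3 stops longer (brighter).
Net change so far: 3 stops brighter. Offset with the aperture: f/4 → f/4.5 → f/5 → f/5.6 → f/6.3 → f/7.1 → f/8 → f/9 → f/10 → f/11.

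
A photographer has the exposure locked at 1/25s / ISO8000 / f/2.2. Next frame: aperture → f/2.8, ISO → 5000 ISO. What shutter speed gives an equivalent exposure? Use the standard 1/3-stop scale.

Aperture: f/2.2 → f/2.5 → f/2.8 — 2/3 stop smaller aperture (darker).
ISO: 8000 → 6400 → 5000 — 2/3 stop dropped (darker).
Net change so far: 1 1/3 stops darker. Offset with the shutter speed: 1/25 → 1/20 → 1/15 → 1/13 → 1/10.

1/10s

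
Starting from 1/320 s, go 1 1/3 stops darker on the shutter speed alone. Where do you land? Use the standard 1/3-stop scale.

1/800s

Shutter speed: 1/320 → 1/400 → 1/500 → 1/640 → 1/800 — 1 1/3 stops faster (darker).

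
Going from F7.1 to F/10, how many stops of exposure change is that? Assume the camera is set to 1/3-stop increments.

1 stop

f/7.1 → f/8 → f/9 → f/10 — count the steps: 3 third-stops = 1 stop.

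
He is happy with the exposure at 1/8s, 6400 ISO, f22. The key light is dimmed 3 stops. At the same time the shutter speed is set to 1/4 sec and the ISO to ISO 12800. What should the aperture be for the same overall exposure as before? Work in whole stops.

Scene light: 3 stops darker.
Shutter speed: 1/8 → 1/4 — 1 stop longer (brighter).
ISO: 6400 → 12800 — 1 stop higher (brighter).
Net so far: 1 stop darker. Aperture: f/22 → f/16.

f/16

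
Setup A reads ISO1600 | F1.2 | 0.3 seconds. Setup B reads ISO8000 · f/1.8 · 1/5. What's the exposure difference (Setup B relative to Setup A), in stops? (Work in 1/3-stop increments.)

Aperture: f/1.2 → f/1.4 → f/1.6 → f/1.8 — 1 stop smaller aperture (darker).
Shutter speed: 0.3 → 1/4 → 1/5 — 2/3 stop faster (darker).
ISO: 1600 → 2000 → 2500 → 3200 → 4000 → 5000 → 6400 → 8000 — 2 1/3 stops raised (brighter).
Net: −1 −2/3 +2 1/3 = +2/3 stops.

2/3 stop brighter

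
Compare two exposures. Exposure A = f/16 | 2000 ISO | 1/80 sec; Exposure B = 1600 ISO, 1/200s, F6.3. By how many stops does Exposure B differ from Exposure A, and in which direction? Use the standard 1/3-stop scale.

1 stop brighter

Aperture: f/16 → f/14 → f/13 → f/11 → f/10 → f/9 → f/8 → f/7.1 → f/6.3 — 2 2/3 stops opened up (brighter).
Shutter speed: 1/80 → 1/100 → 1/125 → 1/160 → 1/200 — 1 1/3 stops shorter (darker).
ISO: 2000 → 1600 — 1/3 stop dropped (darker).
Net: +2 2/3 −1 1/3 −1/3 = +1 stop.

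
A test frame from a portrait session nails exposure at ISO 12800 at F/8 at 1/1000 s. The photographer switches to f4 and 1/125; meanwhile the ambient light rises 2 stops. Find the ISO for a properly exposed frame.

ISO 100

Scene light: 2 stops brighter.
Aperture: f/8 → f/5.6 → f/4 — 2 stops opened up (brighter).
Shutter speed: 1/1000 → 1/500 → 1/250 → 1/125 — 3 stops longer (brighter).
Net so far: 7 stops brighter. ISO: 12800 → 6400 → 3200 → 1600 → 800 → 400 → 200 → 100.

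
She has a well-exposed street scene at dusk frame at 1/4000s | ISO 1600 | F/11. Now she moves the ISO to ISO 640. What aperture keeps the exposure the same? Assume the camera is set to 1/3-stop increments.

ISO: 1600 → 1250 → 1000 → 800 → 640 — 1 1/3 stops lower (darker).
Need 1 1/3 stops brighter from the aperture: f/11 → f/10 → f/9 → f/8 → f/7.1.

f/7.1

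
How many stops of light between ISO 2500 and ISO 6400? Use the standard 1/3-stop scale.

2500 → 3200 → 4000 → 5000 → 6400 — count the steps: 4 third-stops = 1 1/3 stops.

1 1/3 stops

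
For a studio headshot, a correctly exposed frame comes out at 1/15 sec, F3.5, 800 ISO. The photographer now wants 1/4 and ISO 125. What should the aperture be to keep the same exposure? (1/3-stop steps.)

Shutter speed: 1/15 → 1/13 → 1/10 → 1/8 → 1/6 → 1/5 → 1/4 — 2 stops longer (brighter).
ISO: 800 → 640 → 500 → 400 → 320 → 250 → 200 → 160 → 125 — 2 2/3 stops lower (darker).
Net change so far: 2/3 stop darker. Offset with the aperture: f/3.5 → f/3.2 → f/2.8.

f/2.8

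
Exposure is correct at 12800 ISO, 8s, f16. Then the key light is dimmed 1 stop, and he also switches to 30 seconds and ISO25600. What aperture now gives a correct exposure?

Scene light: 1 stop darker.
Shutter speed: 8 → 15 → 30 — 2 stops longer (brighter).
ISO: 12800 → 25600 — 1 stop raised (brighter).
Net so far: 2 stops brighter. Aperture: f/16 → f/22 → f/32.

f/32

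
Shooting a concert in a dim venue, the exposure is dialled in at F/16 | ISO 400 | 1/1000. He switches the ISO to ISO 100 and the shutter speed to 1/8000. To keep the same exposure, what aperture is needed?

f/2.8

ISO: 400 → 200 → 100 — 2 stops dropped (darker).
Shutter speed: 1/1000 → 1/2000 → 1/4000 → 1/8000 — 3 stops faster (darker).
Net change so far: 5 stops darker. Offset with the aperture: f/16 → f/11 → f/8 → f/5.6 → f/4 → f/2.8.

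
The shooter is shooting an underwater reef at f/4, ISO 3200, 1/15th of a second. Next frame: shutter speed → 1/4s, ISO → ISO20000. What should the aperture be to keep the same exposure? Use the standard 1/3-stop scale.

f/20

Shutter speed: 1/15 → 1/13 → 1/10 → 1/8 → 1/6 → 1/5 → 1/4 — 2 stops longer (brighter).
ISO: 3200 → 4000 → 5000 → 6400 → 8000 → 10000 → 12800 → 16000 → 20000 — 2 2/3 stops higher (brighter).
Net change so far: 4 2/3 stops brighter. Offset with the aperture: f/4 → f/4.5 → f/5 → f/5.6 → f/6.3 → f/7.1 → f/8 → f/9 → f/10 → f/11 → f/13 → f/14 → f/16 → f/18 → f/20.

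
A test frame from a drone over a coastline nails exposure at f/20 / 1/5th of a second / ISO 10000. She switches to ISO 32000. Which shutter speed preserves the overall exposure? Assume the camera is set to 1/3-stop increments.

ISO: 10000 → 12800 → 16000 → 20000 → 25600 → 32000 — 1 2/3 stops higher (brighter).
Need 1 2/3 stops darker from the shutter speed: 1/5 → 1/6 → 1/8 → 1/10 → 1/13 → 1/15.

1/15s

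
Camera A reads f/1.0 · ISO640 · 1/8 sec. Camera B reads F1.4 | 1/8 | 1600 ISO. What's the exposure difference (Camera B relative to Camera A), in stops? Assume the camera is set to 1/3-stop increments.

1/3 stop brighter

Aperture: f/1.0 → f/1.1 → f/1.2 → f/1.4 — 1 stop stopped down (darker).
Shutter speed: unchanged.
ISO: 640 → 800 → 1000 → 1250 → 1600 — 1 1/3 stops higher (brighter).
Net: −1 +1 1/3 = +1/3 stops.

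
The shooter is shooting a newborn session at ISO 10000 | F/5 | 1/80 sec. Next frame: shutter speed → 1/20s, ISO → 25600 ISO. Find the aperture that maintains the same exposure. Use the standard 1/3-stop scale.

Shutter speed: 1/80 → 1/60 → 1/50 → 1/40 → 1/30 → 1/25 → 1/20 — 2 stops slower (brighter).
ISO: 10000 → 12800 → 16000 → 20000 → 25600 — 1 1/3 stops raised (brighter).
Net change so far: 3 1/3 stops brighter. Offset with the aperture: f/5 → f/5.6 → f/6.3 → f/7.1 → f/8 → f/9 → f/10 → f/11 → f/13 → f/14 → f/16.

f/16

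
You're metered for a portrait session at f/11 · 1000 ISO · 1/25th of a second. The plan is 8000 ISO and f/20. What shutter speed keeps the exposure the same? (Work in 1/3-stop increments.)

ISO: 1000 → 1250 → 1600 → 2000 → 2500 → 3200 → 4000 → 5000 → 6400 → 8000 — 3 stops raised (brighter).
Aperture: f/11 → f/13 → f/14 → f/16 → f/18 → f/20 — 1 2/3 stops narrower (darker).
Net change so far: 1 1/3 stops brighter. Offset with the shutter speed: 1/25 → 1/30 → 1/40 → 1/50 → 1/60.

1/60s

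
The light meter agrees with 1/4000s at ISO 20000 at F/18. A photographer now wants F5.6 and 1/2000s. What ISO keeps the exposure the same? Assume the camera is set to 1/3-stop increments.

Aperture: f/18 → f/16 → f/14 → f/13 → f/11 → f/10 → f/9 → f/8 → f/7.1 → f/6.3 → f/5.6 — 3 1/3 stops larger aperture (brighter).
Shutter speed: 1/4000 → 1/3200 → 1/2500 → 1/2000 — 1 stop longer (brighter).
Net change so far: 4 1/3 stops brighter. Offset with the ISO: 20000 → 16000 → 12800 → 10000 → 8000 → 6400 → 5000 → 4000 → 3200 → 2500 → 2000 → 1600 → 1250 → 1000.

ISO 1000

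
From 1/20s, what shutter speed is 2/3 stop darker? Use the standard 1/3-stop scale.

Shutter speed: 1/20 → 1/25 → 1/30 — 2/3 stop shorter (darker).

1/30s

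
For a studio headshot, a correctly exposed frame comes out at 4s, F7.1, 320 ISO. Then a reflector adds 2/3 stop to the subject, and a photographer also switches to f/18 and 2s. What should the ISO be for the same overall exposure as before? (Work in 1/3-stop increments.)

ISO 2500

Scene light: 2/3 stop brighter.
Aperture: f/7.1 → f/8 → f/9 → f/10 → f/11 → f/13 → f/14 → f/16 → f/18 — 2 2/3 stops narrower (darker).
Shutter speed: 4 → 3.2 → 2.5 → 2 — 1 stop faster (darker).
Net so far: 3 stops darker. ISO: 320 → 400 → 500 → 640 → 800 → 1000 → 1250 → 1600 → 2000 → 2500.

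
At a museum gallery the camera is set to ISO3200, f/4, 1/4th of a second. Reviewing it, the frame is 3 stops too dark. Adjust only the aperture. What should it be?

Underexposed by 3 stops → need 3 stops brighter.
Aperture: f/4 → f/2.8 → f/2 → f/1.4.

f/1.4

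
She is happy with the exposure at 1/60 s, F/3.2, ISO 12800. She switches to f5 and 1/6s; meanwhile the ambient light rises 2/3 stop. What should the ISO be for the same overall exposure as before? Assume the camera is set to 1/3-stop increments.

Scene light: 2/3 stop brighter.
Aperture: f/3.2 → f/3.5 → f/4 → f/4.5 → f/5 — 1 1/3 stops stopped down (darker).
Shutter speed: 1/60 → 1/50 → 1/40 → 1/30 → 1/25 → 1/20 → 1/15 → 1/13 → 1/10 → 1/8 → 1/6 — 3 1/3 stops longer (brighter).
Net so far: 2 2/3 stops brighter. ISO: 12800 → 10000 → 8000 → 6400 → 5000 → 4000 → 3200 → 2500 → 2000.

ISO 2000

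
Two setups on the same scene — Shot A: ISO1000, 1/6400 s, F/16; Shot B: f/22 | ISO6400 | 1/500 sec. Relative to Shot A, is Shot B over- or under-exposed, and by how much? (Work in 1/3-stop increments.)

5 1/3 stops brighter

Aperture: f/16 → f/18 → f/20 → f/22 — 1 stop stopped down (darker).
Shutter speed: 1/6400 → 1/5000 → 1/4000 → 1/3200 → 1/2500 → 1/2000 → 1/1600 → 1/1250 → 1/1000 → 1/800 → 1/640 → 1/500 — 3 2/3 stops longer (brighter).
ISO: 1000 → 1250 → 1600 → 2000 → 2500 → 3200 → 4000 → 5000 → 6400 — 2 2/3 stops higher (brighter).
Net: −1 +3 2/3 +2 2/3 = +5 1/3 stops.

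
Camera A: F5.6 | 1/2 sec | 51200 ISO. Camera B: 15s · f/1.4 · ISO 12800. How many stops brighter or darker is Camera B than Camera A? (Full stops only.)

7 stops brighter

Aperture: f/5.6 → f/4 → f/2.8 → f/2 → f/1.4 — 4 stops wider (brighter).
Shutter speed: 1/2 → 1 → 2 → 4 → 8 → 15 — 5 stops slower (brighter).
ISO: 51200 → 25600 → 12800 — 2 stops dropped (darker).
Net: +4 +5 −2 = +7 stops.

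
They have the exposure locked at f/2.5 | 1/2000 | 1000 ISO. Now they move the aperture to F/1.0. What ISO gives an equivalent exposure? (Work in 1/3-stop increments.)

ISO 160

Aperture: f/2.5 → f/2.2 → f/2 → f/1.8 → f/1.6 → f/1.4 → f/1.2 → f/1.1 → f/1.0 — 2 2/3 stops larger aperture (brighter).
Need 2 2/3 stops darker from the ISO: 1000 → 800 → 640 → 500 → 400 → 320 → 250 → 200 → 160.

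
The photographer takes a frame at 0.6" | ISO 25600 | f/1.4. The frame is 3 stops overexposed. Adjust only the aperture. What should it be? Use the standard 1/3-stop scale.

Overexposed by 3 stops → need 3 stops darker.
Aperture: f/1.4 → f/1.6 → f/1.8 → f/2 → f/2.2 → f/2.5 → f/2.8 → f/3.2 → f/3.5 → f/4.

f/4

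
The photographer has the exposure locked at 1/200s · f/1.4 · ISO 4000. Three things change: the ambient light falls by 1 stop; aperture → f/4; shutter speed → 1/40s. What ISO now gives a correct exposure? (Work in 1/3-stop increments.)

Scene light: 1 stop darker.
Aperture: f/1.4 → f/1.6 → f/1.8 → f/2 → f/2.2 → f/2.5 → f/2.8 → f/3.2 → f/3.5 → f/4 — 3 stops stopped down (darker).
Shutter speed: 1/200 → 1/160 → 1/125 → 1/100 → 1/80 → 1/60 → 1/50 → 1/40 — 2 1/3 stops slower (brighter).
Net so far: 1 2/3 stops darker. ISO: 4000 → 5000 → 6400 → 8000 → 10000 → 12800.

ISO 12800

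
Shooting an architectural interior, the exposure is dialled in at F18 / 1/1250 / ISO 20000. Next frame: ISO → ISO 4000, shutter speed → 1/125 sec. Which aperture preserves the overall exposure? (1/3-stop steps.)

f/25

ISO: 20000 → 16000 → 12800 → 10000 → 8000 → 6400 → 5000 → 4000 — 2 1/3 stops lower (darker).
Shutter speed: 1/1250 → 1/1000 → 1/800 → 1/640 → 1/500 → 1/400 → 1/320 → 1/250 → 1/200 → 1/160 → 1/125 — 3 1/3 stops longer (brighter).
Net change so far: 1 stop brighter. Offset with the aperture: f/18 → f/20 → f/22 → f/25.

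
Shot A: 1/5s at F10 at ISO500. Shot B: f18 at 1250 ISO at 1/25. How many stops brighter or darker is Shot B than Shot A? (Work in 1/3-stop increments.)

2 2/3 stops darker

Aperture: f/10 → f/11 → f/13 → f/14 → f/16 → f/18 — 1 2/3 stops stopped down (darker).
Shutter speed: 1/5 → 1/6 → 1/8 → 1/10 → 1/13 → 1/15 → 1/20 → 1/25 — 2 1/3 stops shorter (darker).
ISO: 500 → 640 → 800 → 1000 → 1250 — 1 1/3 stops raised (brighter).
Net: −1 2/3 −2 1/3 +1 1/3 = −2 2/3 stops.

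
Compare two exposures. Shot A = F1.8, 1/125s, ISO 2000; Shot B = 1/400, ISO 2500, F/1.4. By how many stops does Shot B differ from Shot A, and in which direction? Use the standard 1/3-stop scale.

Aperture: f/1.8 → f/1.6 → f/1.4 — 2/3 stop opened up (brighter).
Shutter speed: 1/125 → 1/160 → 1/200 → 1/250 → 1/320 → 1/400 — 1 2/3 stops shorter (darker).
ISO: 2000 → 2500 — 1/3 stop higher (brighter).
Net: +2/3 −1 2/3 +1/3 = −2/3 stops.

2/3 stop darker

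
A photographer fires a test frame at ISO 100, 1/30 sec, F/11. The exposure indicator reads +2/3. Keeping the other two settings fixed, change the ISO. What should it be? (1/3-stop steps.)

ISO 64

Overexposed by 2/3 stop → need 2/3 stop darker.
ISO: 100 → 80 → 64.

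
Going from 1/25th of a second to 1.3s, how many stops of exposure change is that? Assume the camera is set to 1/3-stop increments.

1/25 → 1/20 → 1/15 → 1/13 → 1/10 → 1/8 → 1/6 → 1/5 → 1/4 → 0.3 → 0.4 → 0.5 → 0.6 → 0.8 → 1 → 1.3 — count the steps: 15 third-stops = 5 stops.

5 stops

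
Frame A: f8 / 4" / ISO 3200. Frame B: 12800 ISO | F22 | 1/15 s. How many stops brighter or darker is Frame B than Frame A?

Aperture: f/8 → f/11 → f/16 → f/22 — 3 stops stopped down (darker).
Shutter speed: 4 → 2 → 1 → 1/2 → 1/4 → 1/8 → 1/15 — 6 stops faster (darker).
ISO: 3200 → 6400 → 12800 — 2 stops higher (brighter).
Net: −3 −6 +2 = −7 stops.

7 stops darker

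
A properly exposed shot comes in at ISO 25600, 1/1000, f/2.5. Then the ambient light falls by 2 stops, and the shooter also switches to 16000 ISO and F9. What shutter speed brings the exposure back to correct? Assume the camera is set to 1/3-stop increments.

1/13s

Scene light: 2 stops darker.
ISO: 25600 → 20000 → 16000 — 2/3 stop dropped (darker).
Aperture: f/2.5 → f/2.8 → f/3.2 → f/3.5 → f/4 → f/4.5 → f/5 → f/5.6 → f/6.3 → f/7.1 → f/8 → f/9 — 3 2/3 stops narrower (darker).
Net so far: 6 1/3 stops darker. Shutter speed: 1/1000 → 1/800 → 1/640 → 1/500 → 1/400 → 1/320 → 1/250 → 1/200 → 1/160 → 1/125 → 1/100 → 1/80 → 1/60 → 1/50 → 1/40 → 1/30 → 1/25 → 1/20 → 1/15 → 1/13.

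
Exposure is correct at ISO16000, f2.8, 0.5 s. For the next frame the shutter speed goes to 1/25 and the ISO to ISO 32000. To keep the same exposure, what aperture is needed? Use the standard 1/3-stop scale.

f/1.1

Shutter speed: 0.5 → 0.4 → 0.3 → 1/4 → 1/5 → 1/6 → 1/8 → 1/10 → 1/13 → 1/15 → 1/20 → 1/25 — 3 2/3 stops shorter (darker).
ISO: 16000 → 20000 → 25600 → 32000 — 1 stop raised (brighter).
Net change so far: 2 2/3 stops darker. Offset with the aperture: f/2.8 → f/2.5 → f/2.2 → f/2 → f/1.8 → f/1.6 → f/1.4 → f/1.2 → f/1.1.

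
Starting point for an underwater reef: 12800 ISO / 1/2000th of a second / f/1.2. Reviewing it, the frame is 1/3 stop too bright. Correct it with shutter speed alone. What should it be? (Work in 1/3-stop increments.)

Overexposed by 1/3 stop → need 1/3 stop darker.
Shutter speed: 1/2000 → 1/2500.

1/2500s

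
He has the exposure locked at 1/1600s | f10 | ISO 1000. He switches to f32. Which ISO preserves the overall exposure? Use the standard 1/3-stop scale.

Aperture: f/10 → f/11 → f/13 → f/14 → f/16 → f/18 → f/20 → f/22 → f/25 → f/29 → f/32 — 3 1/3 stops narrower (darker).
Need 3 1/3 stops brighter from the ISO: 1000 → 1250 → 1600 → 2000 → 2500 → 3200 → 4000 → 5000 → 6400 → 8000 → 10000.

ISO 10000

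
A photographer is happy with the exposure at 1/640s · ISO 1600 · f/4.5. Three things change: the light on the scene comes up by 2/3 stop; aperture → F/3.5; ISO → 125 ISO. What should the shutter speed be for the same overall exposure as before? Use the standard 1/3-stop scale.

Scene light: 2/3 stop brighter.
Aperture: f/4.5 → f/4 → f/3.5 — 2/3 stop larger aperture (brighter).
ISO: 1600 → 1250 → 1000 → 800 → 640 → 500 → 400 → 320 → 250 → 200 → 160 → 125 — 3 2/3 stops dropped (darker).
Net so far: 2 1/3 stops darker. Shutter speed: 1/640 → 1/500 → 1/400 → 1/320 → 1/250 → 1/200 → 1/160 → 1/125.

1/125s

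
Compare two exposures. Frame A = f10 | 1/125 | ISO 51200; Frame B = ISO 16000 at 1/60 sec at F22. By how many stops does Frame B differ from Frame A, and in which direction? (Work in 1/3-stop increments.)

3 stops darker

Aperture: f/10 → f/11 → f/13 → f/14 → f/16 → f/18 → f/20 → f/22 — 2 1/3 stops smaller aperture (darker).
Shutter speed: 1/125 → 1/100 → 1/80 → 1/60 — 1 stop longer (brighter).
ISO: 51200 → 40000 → 32000 → 25600 → 20000 → 16000 — 1 2/3 stops dropped (darker).
Net: −2 1/3 +1 −1 2/3 = −3 stops.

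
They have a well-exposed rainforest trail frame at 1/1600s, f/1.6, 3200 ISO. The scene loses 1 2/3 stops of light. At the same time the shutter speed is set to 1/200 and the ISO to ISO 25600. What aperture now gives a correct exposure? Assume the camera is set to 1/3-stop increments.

Scene light: 1 2/3 stops darker.
Shutter speed: 1/1600 → 1/1250 → 1/1000 → 1/800 → 1/640 → 1/500 → 1/400 → 1/320 → 1/250 → 1/200 — 3 stops longer (brighter).
ISO: 3200 → 4000 → 5000 → 6400 → 8000 → 10000 → 12800 → 16000 → 20000 → 25600 — 3 stops raised (brighter).
Net so far: 4 1/3 stops brighter. Aperture: f/1.6 → f/1.8 → f/2 → f/2.2 → f/2.5 → f/2.8 → f/3.2 → f/3.5 → f/4 → f/4.5 → f/5 → f/5.6 → f/6.3 → f/7.1.

f/7.1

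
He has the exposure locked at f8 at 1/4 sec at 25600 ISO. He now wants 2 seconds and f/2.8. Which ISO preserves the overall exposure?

Shutter speed: 1/4 → 1/2 → 1 → 2 — 3 stops slower (brighter).
Aperture: f/8 → f/5.6 → f/4 → f/2.8 — 3 stops wider (brighter).
Net change so far: 6 stops brighter. Offset with the ISO: 25600 → 12800 → 6400 → 3200 → 1600 → 800 → 400.

ISO 400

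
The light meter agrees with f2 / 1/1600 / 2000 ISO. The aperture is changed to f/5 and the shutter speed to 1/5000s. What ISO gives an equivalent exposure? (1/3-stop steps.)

Aperture: f/2 → f/2.2 → f/2.5 → f/2.8 → f/3.2 → f/3.5 → f/4 → f/4.5 → f/5 — 2 2/3 stops narrower (darker).
Shutter speed: 1/1600 → 1/2000 → 1/2500 → 1/3200 → 1/4000 → 1/5000 — 1 2/3 stops faster (darker).
Net change so far: 4 1/3 stops darker. Offset with the ISO: 2000 → 2500 → 3200 → 4000 → 5000 → 6400 → 8000 → 10000 → 12800 → 16000 → 20000 → 25600 → 32000 → 40000.

ISO 40000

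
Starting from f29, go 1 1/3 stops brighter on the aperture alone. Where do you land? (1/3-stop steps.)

Aperture: f/29 → f/25 → f/22 → f/20 → f/18 — 1 1/3 stops larger aperture (brighter).

f/18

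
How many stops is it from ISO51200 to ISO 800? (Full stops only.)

51200 → 25600 → 12800 → 6400 → 3200 → 1600 → 800 — count the steps: 6 stops.

6 stops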